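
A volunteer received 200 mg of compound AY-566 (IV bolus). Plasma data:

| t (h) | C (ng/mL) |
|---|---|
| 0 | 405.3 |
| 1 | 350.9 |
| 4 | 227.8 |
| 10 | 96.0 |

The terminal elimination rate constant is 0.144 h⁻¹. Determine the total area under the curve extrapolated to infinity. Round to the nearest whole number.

AUC = 2884 ng/mL·h

Trapezoidal AUC_0→10:
  [0→1]: (405.3+350.9)/2 × 1 = 378.1
  [1→4]: (350.9+227.8)/2 × 3 = 868.05
  [4→10]: (227.8+96.0)/2 × 6 = 971.4
  Sum = 2217.55 ng/mL·h
Extrapolated tail: C_last / k_e = 96.0 / 0.144 = 666.667
AUC_0→∞ = 2217.55 + 666.667 = 2884.217 ng/mL·h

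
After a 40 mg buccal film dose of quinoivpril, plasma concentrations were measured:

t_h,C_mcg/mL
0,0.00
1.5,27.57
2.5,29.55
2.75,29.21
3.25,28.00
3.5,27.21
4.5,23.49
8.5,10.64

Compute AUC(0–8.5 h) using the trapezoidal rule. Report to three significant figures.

Trapezoidal AUC_0→8.5:
  [0→1.5]: (0.00+27.57)/2 × 1.5 = 20.6775
  [1.5→2.5]: (27.57+29.55)/2 × 1 = 28.56
  [2.5→2.75]: (29.55+29.21)/2 × 0.25 = 7.345
  [2.75→3.25]: (29.21+28.00)/2 × 0.5 = 14.3025
  [3.25→3.5]: (28.00+27.21)/2 × 0.25 = 6.90125
  [3.5→4.5]: (27.21+23.49)/2 × 1 = 25.35
  [4.5→8.5]: (23.49+10.64)/2 × 4 = 68.26
  Sum = 171.39625 mcg/mL·h

AUC = 171 mcg/mL·h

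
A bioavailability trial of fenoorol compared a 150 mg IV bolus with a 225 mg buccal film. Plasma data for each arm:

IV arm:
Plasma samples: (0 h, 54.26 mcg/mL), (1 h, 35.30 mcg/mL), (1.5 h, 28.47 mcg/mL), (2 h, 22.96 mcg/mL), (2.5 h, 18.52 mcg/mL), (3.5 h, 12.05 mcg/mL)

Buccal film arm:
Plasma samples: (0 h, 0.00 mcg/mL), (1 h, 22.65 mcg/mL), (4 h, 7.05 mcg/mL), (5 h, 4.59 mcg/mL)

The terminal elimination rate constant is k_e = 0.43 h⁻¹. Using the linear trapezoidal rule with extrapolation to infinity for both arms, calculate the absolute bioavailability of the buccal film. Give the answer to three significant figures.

Trapezoidal AUC_0→3.5 (IV):
  [0→1]: (54.26+35.30)/2 × 1 = 44.78
  [1→1.5]: (35.30+28.47)/2 × 0.5 = 15.9425
  [1.5→2]: (28.47+22.96)/2 × 0.5 = 12.8575
  [2→2.5]: (22.96+18.52)/2 × 0.5 = 10.37
  [2.5→3.5]: (18.52+12.05)/2 × 1 = 15.285
  Sum = 99.235 mcg/mL·h
IV tail: 12.05/0.43 = 28.023; AUC_iv,0→∞ = 99.235 + 28.023 = 127.258 mcg/mL·h
Trapezoidal AUC_0→5 (buccal film):
  [0→1]: (0.00+22.65)/2 × 1 = 11.325
  [1→4]: (22.65+7.05)/2 × 3 = 44.55
  [4→5]: (7.05+4.59)/2 × 1 = 5.82
  Sum = 61.695 mcg/mL·h
buccal film tail: 4.59/0.43 = 10.674; AUC_ev,0→∞ = 61.695 + 10.674 = 72.369 mcg/mL·h
F = (AUC_ev/D_ev)/(AUC_iv/D_iv) = (72.369/225)/(127.258/150) = 0.32164/0.848387 = 0.3791

F = 0.379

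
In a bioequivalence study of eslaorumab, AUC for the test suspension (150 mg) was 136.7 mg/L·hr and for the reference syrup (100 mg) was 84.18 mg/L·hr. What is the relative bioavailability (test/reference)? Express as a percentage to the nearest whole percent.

F_rel = 108%

F_rel = (AUC_test/D_test) / (AUC_ref/D_ref)
      = (136.7/150) / (84.18/100)
      = 0.911333 / 0.8418 = 1.0826 = 108.26%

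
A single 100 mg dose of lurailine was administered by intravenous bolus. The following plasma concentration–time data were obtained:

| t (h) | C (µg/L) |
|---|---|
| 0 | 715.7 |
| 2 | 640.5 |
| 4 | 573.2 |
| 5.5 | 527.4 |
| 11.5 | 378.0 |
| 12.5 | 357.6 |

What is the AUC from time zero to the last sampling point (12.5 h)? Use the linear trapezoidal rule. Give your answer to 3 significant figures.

AUC = 6480 µg/L·h

Trapezoidal AUC_0→12.5:
  [0→2]: (715.7+640.5)/2 × 2 = 1356.2
  [2→4]: (640.5+573.2)/2 × 2 = 1213.7
  [4→5.5]: (573.2+527.4)/2 × 1.5 = 825.45
  [5.5→11.5]: (527.4+378.0)/2 × 6 = 2716.2
  [11.5→12.5]: (378.0+357.6)/2 × 1 = 367.8
  Sum = 6479.35 µg/L·h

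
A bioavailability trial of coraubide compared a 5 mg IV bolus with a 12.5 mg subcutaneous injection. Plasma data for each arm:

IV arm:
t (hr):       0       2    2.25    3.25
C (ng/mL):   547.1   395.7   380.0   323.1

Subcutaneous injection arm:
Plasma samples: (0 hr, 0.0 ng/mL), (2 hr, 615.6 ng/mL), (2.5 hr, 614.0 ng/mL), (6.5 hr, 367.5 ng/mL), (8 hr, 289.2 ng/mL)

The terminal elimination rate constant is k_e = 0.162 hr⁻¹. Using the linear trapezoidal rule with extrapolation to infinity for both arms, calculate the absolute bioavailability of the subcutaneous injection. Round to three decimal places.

Trapezoidal AUC_0→3.25 (IV):
  [0→2]: (547.1+395.7)/2 × 2 = 942.8
  [2→2.25]: (395.7+380.0)/2 × 0.25 = 96.9625
  [2.25→3.25]: (380.0+323.1)/2 × 1 = 351.55
  Sum = 1391.3125 ng/mL·hr
IV tail: 323.1/0.162 = 1994.444; AUC_iv,0→∞ = 1391.3125 + 1994.444 = 3385.7565 ng/mL·hr
Trapezoidal AUC_0→8 (subcutaneous injection):
  [0→2]: (0.0+615.6)/2 × 2 = 615.6
  [2→2.5]: (615.6+614.0)/2 × 0.5 = 307.4
  [2.5→6.5]: (614.0+367.5)/2 × 4 = 1963.0
  [6.5→8]: (367.5+289.2)/2 × 1.5 = 492.525
  Sum = 3378.525 ng/mL·hr
subcutaneous injection tail: 289.2/0.162 = 1785.185; AUC_ev,0→∞ = 3378.525 + 1785.185 = 5163.71 ng/mL·hr
F = (AUC_ev/D_ev)/(AUC_iv/D_iv) = (5163.71/12.5)/(3385.7565/5) = 413.0968/677.1513 = 0.6101

F = 0.610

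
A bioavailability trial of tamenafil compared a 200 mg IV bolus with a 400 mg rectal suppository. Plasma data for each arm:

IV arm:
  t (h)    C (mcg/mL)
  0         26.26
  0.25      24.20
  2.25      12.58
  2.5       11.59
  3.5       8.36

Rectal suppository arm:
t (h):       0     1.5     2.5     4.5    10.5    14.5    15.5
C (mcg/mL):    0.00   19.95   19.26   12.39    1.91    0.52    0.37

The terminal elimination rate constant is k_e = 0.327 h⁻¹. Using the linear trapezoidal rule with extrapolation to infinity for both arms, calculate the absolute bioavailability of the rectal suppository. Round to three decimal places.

F = 0.708

Trapezoidal AUC_0→3.5 (IV):
  [0→0.25]: (26.26+24.20)/2 × 0.25 = 6.3075
  [0.25→2.25]: (24.20+12.58)/2 × 2 = 36.78
  [2.25→2.5]: (12.58+11.59)/2 × 0.25 = 3.02125
  [2.5→3.5]: (11.59+8.36)/2 × 1 = 9.975
  Sum = 56.08375 mcg/mL·h
IV tail: 8.36/0.327 = 25.566; AUC_iv,0→∞ = 56.08375 + 25.566 = 81.64975 mcg/mL·h
Trapezoidal AUC_0→15.5 (rectal suppository):
  [0→1.5]: (0.00+19.95)/2 × 1.5 = 14.9625
  [1.5→2.5]: (19.95+19.26)/2 × 1 = 19.605
  [2.5→4.5]: (19.26+12.39)/2 × 2 = 31.65
  [4.5→10.5]: (12.39+1.91)/2 × 6 = 42.9
  [10.5→14.5]: (1.91+0.52)/2 × 4 = 4.86
  [14.5→15.5]: (0.52+0.37)/2 × 1 = 0.445
  Sum = 114.4225 mcg/mL·h
rectal suppository tail: 0.37/0.327 = 1.131; AUC_ev,0→∞ = 114.4225 + 1.131 = 115.5535 mcg/mL·h
F = (AUC_ev/D_ev)/(AUC_iv/D_iv) = (115.5535/400)/(81.64975/200) = 0.28888375/0.40824875 = 0.7076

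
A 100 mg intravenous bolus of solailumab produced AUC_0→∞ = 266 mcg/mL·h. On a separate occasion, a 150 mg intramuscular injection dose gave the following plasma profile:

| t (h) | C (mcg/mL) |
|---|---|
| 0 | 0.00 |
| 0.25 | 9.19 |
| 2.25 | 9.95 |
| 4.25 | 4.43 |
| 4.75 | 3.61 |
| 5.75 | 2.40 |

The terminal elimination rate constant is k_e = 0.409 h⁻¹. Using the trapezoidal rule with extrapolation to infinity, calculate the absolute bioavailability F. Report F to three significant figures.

F = 0.114

Trapezoidal AUC_0→5.75 (intramuscular injection):
  [0→0.25]: (0.00+9.19)/2 × 0.25 = 1.14875
  [0.25→2.25]: (9.19+9.95)/2 × 2 = 19.14
  [2.25→4.25]: (9.95+4.43)/2 × 2 = 14.38
  [4.25→4.75]: (4.43+3.61)/2 × 0.5 = 2.01
  [4.75→5.75]: (3.61+2.40)/2 × 1 = 3.005
  Sum = 39.68375 mcg/mL·h
Tail: C_last/k_e = 2.40/0.409 = 5.868
AUC_0→∞ (intramuscular injection) = 39.68375 + 5.868 = 45.55175 mcg/mL·h
F = (AUC_ev/D_ev)/(AUC_iv/D_iv) = (45.55175/150)/(266/100) = 0.303678/2.66 = 0.1142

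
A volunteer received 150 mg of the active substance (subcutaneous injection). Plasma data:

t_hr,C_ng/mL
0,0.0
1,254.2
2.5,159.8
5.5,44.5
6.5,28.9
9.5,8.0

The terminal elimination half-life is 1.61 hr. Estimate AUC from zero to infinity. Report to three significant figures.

AUC = 855 ng/mL·hr

Trapezoidal AUC_0→9.5:
  [0→1]: (0.0+254.2)/2 × 1 = 127.1
  [1→2.5]: (254.2+159.8)/2 × 1.5 = 310.5
  [2.5→5.5]: (159.8+44.5)/2 × 3 = 306.45
  [5.5→6.5]: (44.5+28.9)/2 × 1 = 36.7
  [6.5→9.5]: (28.9+8.0)/2 × 3 = 55.35
  Sum = 836.1 ng/mL·hr
k_e = ln2 / t½ = 0.693147 / 1.61 = 0.4305 hr^-1
Extrapolated tail: C_last / k_e = 8.0 / 0.4305 = 18.583
AUC_0→∞ = 836.1 + 18.583 = 854.683 ng/mL·hr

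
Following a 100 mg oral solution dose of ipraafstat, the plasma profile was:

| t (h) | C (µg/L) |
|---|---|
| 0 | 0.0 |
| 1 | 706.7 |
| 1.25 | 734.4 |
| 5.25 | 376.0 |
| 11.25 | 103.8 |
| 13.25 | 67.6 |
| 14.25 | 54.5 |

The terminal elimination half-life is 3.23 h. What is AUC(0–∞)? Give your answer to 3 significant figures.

AUC = 4680 µg/L·h

Trapezoidal AUC_0→14.25:
  [0→1]: (0.0+706.7)/2 × 1 = 353.35
  [1→1.25]: (706.7+734.4)/2 × 0.25 = 180.1375
  [1.25→5.25]: (734.4+376.0)/2 × 4 = 2220.8
  [5.25→11.25]: (376.0+103.8)/2 × 6 = 1439.4
  [11.25→13.25]: (103.8+67.6)/2 × 2 = 171.4
  [13.25→14.25]: (67.6+54.5)/2 × 1 = 61.05
  Sum = 4426.1375 µg/L·h
k_e = ln2 / t½ = 0.693147 / 3.23 = 0.2146 h^-1
Extrapolated tail: C_last / k_e = 54.5 / 0.2146 = 253.961
AUC_0→∞ = 4426.1375 + 253.961 = 4680.0985 µg/L·h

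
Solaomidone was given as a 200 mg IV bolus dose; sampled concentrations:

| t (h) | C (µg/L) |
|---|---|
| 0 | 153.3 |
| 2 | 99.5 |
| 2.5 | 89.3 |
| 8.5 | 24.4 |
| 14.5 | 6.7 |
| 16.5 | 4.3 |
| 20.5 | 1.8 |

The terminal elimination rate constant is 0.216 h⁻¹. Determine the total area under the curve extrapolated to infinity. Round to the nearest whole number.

AUC = 766 µg/L·h

Trapezoidal AUC_0→20.5:
  [0→2]: (153.3+99.5)/2 × 2 = 252.8
  [2→2.5]: (99.5+89.3)/2 × 0.5 = 47.2
  [2.5→8.5]: (89.3+24.4)/2 × 6 = 341.1
  [8.5→14.5]: (24.4+6.7)/2 × 6 = 93.3
  [14.5→16.5]: (6.7+4.3)/2 × 2 = 11.0
  [16.5→20.5]: (4.3+1.8)/2 × 4 = 12.2
  Sum = 757.6 µg/L·h
Extrapolated tail: C_last / k_e = 1.8 / 0.216 = 8.333
AUC_0→∞ = 757.6 + 8.333 = 765.933 µg/L·h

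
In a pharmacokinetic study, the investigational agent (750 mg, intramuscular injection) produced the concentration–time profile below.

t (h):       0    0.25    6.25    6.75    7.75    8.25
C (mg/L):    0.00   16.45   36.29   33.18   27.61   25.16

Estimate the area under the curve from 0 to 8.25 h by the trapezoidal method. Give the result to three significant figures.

Trapezoidal AUC_0→8.25:
  [0→0.25]: (0.00+16.45)/2 × 0.25 = 2.05625
  [0.25→6.25]: (16.45+36.29)/2 × 6 = 158.22
  [6.25→6.75]: (36.29+33.18)/2 × 0.5 = 17.3675
  [6.75→7.75]: (33.18+27.61)/2 × 1 = 30.395
  [7.75→8.25]: (27.61+25.16)/2 × 0.5 = 13.1925
  Sum = 221.23125 mg/L·h

AUC = 221 mg/L·h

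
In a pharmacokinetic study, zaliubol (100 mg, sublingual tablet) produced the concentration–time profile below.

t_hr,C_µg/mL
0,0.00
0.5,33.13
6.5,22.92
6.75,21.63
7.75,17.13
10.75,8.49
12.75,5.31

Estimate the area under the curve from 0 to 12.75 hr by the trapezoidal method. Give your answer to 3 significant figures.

Trapezoidal AUC_0→12.75:
  [0→0.5]: (0.00+33.13)/2 × 0.5 = 8.2825
  [0.5→6.5]: (33.13+22.92)/2 × 6 = 168.15
  [6.5→6.75]: (22.92+21.63)/2 × 0.25 = 5.56875
  [6.75→7.75]: (21.63+17.13)/2 × 1 = 19.38
  [7.75→10.75]: (17.13+8.49)/2 × 3 = 38.43
  [10.75→12.75]: (8.49+5.31)/2 × 2 = 13.8
  Sum = 253.61125 µg/mL·hr

AUC = 254 µg/mL·hr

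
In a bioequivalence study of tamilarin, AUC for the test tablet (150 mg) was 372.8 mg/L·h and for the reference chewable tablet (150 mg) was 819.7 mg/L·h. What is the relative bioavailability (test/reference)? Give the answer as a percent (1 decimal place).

F_rel = 45.5%

F_rel = (AUC_test/D_test) / (AUC_ref/D_ref)
      = (372.8/150) / (819.7/150)
      = 2.48533 / 5.46467 = 0.4548 = 45.48%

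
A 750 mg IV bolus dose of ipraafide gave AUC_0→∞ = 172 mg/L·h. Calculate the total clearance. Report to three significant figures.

CL = 4.36 L/h

CL = Dose_iv / AUC_0→∞
   = 750 / 172 = 4.36047 L/h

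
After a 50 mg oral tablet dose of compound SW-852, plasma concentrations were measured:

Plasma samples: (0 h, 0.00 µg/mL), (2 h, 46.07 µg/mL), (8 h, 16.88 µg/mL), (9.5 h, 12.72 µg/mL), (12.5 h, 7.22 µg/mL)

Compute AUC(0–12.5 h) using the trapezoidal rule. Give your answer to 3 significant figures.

AUC = 287 µg/mL·h

Trapezoidal AUC_0→12.5:
  [0→2]: (0.00+46.07)/2 × 2 = 46.07
  [2→8]: (46.07+16.88)/2 × 6 = 188.85
  [8→9.5]: (16.88+12.72)/2 × 1.5 = 22.2
  [9.5→12.5]: (12.72+7.22)/2 × 3 = 29.91
  Sum = 287.03 µg/mL·h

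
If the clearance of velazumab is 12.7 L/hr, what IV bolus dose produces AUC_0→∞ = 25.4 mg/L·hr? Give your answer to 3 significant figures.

Dose_iv = CL × AUC_0→∞
     = 12.7 × 25.4 = 322.58 mg

Dose = 323 mg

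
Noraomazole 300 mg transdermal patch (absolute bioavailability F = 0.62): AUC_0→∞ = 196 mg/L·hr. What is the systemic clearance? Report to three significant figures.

CL = F × Dose / AUC_0→∞
   = 0.62 × 300 / 196 = 0.94898 L/hr

CL = 0.949 L/hr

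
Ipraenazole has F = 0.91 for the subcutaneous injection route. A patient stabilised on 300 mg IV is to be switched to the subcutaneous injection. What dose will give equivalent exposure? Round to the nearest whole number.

For equal systemic exposure: F × D_ev = D_iv
D_ev = D_iv / F = 300 / 0.91 = 329.67 mg

D_subcutaneous = 330 mg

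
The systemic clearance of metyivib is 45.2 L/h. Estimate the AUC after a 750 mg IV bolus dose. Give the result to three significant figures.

AUC = 16.6 mg/L·h

AUC_0→∞ = Dose_iv / CL
        = 750 / 45.2 = 16.5929 mg/L·h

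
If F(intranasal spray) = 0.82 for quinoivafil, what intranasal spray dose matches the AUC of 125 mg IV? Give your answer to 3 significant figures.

For equal systemic exposure: F × D_ev = D_iv
D_ev = D_iv / F = 125 / 0.82 = 152.439 mg

D_intranasal = 152 mg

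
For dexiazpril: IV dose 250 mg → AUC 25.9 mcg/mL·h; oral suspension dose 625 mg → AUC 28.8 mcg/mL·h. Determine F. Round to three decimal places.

F = 0.445

F = (AUC_ev / D_ev) / (AUC_iv / D_iv)
  = (28.8/625) / (25.9/250)
  = 0.04608 / 0.1036 = 0.4448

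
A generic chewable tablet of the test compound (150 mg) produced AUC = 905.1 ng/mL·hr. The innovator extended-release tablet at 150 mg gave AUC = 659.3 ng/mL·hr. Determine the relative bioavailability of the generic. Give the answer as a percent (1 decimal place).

F_rel = (AUC_test/D_test) / (AUC_ref/D_ref)
      = (905.1/150) / (659.3/150)
      = 6.034 / 4.39533 = 1.3728 = 137.28%

F_rel = 137.3%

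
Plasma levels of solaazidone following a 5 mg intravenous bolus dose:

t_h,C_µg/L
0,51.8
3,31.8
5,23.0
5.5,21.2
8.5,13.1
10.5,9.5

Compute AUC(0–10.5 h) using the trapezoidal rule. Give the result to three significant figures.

Trapezoidal AUC_0→10.5:
  [0→3]: (51.8+31.8)/2 × 3 = 125.4
  [3→5]: (31.8+23.0)/2 × 2 = 54.8
  [5→5.5]: (23.0+21.2)/2 × 0.5 = 11.05
  [5.5→8.5]: (21.2+13.1)/2 × 3 = 51.45
  [8.5→10.5]: (13.1+9.5)/2 × 2 = 22.6
  Sum = 265.3 µg/L·h

AUC = 265 µg/L·h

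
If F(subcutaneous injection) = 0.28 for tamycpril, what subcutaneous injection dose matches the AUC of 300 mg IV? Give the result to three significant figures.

D_subcutaneous = 1070 mg

For equal systemic exposure: F × D_ev = D_iv
D_ev = D_iv / F = 300 / 0.28 = 1071.43 mg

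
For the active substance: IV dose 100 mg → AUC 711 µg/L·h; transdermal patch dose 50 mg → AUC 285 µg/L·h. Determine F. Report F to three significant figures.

F = 0.802

F = (AUC_ev / D_ev) / (AUC_iv / D_iv)
  = (285/50) / (711/100)
  = 5.7 / 7.11 = 0.8017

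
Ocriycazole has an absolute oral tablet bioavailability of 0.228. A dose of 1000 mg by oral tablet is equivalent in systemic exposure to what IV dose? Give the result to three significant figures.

Systemic exposure from an extravascular dose = F × D_ev, so the equivalent IV dose is F × D_ev.
D_iv = F × D_ev = 0.228 × 1000 = 228 mg

D_iv = 228 mg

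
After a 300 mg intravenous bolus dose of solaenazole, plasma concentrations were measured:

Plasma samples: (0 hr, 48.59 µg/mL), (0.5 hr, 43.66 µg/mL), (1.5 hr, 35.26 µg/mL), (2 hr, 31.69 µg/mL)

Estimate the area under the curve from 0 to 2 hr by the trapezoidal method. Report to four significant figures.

Trapezoidal AUC_0→2:
  [0→0.5]: (48.59+43.66)/2 × 0.5 = 23.0625
  [0.5→1.5]: (43.66+35.26)/2 × 1 = 39.46
  [1.5→2]: (35.26+31.69)/2 × 0.5 = 16.7375
  Sum = 79.26 µg/mL·hr

AUC = 79.26 µg/mL·hr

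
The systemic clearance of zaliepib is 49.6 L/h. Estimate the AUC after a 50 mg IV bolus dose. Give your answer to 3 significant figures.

AUC_0→∞ = Dose_iv / CL
        = 50 / 49.6 = 1.00806 mg/L·h

AUC = 1.01 mg/L·h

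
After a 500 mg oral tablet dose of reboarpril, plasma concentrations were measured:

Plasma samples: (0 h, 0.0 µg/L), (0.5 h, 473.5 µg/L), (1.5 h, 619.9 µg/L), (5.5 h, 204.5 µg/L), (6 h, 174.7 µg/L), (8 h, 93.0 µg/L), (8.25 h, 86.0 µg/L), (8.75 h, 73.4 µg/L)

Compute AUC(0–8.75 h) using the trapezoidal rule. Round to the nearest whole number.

Trapezoidal AUC_0→8.75:
  [0→0.5]: (0.0+473.5)/2 × 0.5 = 118.375
  [0.5→1.5]: (473.5+619.9)/2 × 1 = 546.7
  [1.5→5.5]: (619.9+204.5)/2 × 4 = 1648.8
  [5.5→6]: (204.5+174.7)/2 × 0.5 = 94.8
  [6→8]: (174.7+93.0)/2 × 2 = 267.7
  [8→8.25]: (93.0+86.0)/2 × 0.25 = 22.375
  [8.25→8.75]: (86.0+73.4)/2 × 0.5 = 39.85
  Sum = 2738.6 µg/L·h

AUC = 2739 µg/L·h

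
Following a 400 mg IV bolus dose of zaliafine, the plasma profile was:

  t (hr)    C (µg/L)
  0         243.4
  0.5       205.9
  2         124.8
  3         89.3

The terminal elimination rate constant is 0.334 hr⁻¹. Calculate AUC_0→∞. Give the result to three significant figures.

AUC = 735 µg/L·hr

Trapezoidal AUC_0→3:
  [0→0.5]: (243.4+205.9)/2 × 0.5 = 112.325
  [0.5→2]: (205.9+124.8)/2 × 1.5 = 248.025
  [2→3]: (124.8+89.3)/2 × 1 = 107.05
  Sum = 467.4 µg/L·hr
Extrapolated tail: C_last / k_e = 89.3 / 0.334 = 267.365
AUC_0→∞ = 467.4 + 267.365 = 734.765 µg/L·hr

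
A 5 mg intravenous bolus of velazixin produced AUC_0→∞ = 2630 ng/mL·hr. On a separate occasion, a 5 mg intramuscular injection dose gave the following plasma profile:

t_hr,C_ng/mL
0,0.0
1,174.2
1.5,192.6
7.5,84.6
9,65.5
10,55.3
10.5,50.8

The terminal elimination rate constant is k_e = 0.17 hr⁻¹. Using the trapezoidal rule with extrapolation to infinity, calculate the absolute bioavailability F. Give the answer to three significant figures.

Trapezoidal AUC_0→10.5 (intramuscular injection):
  [0→1]: (0.0+174.2)/2 × 1 = 87.1
  [1→1.5]: (174.2+192.6)/2 × 0.5 = 91.7
  [1.5→7.5]: (192.6+84.6)/2 × 6 = 831.6
  [7.5→9]: (84.6+65.5)/2 × 1.5 = 112.575
  [9→10]: (65.5+55.3)/2 × 1 = 60.4
  [10→10.5]: (55.3+50.8)/2 × 0.5 = 26.525
  Sum = 1209.9 ng/mL·hr
Tail: C_last/k_e = 50.8/0.17 = 298.824
AUC_0→∞ (intramuscular injection) = 1209.9 + 298.824 = 1508.724 ng/mL·hr
F = (AUC_ev/D_ev)/(AUC_iv/D_iv) = (1508.724/5)/(2630/5) = 301.7448/526 = 0.5737

F = 0.574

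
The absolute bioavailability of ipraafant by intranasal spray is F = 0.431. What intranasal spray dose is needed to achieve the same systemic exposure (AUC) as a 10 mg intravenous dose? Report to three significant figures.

For equal systemic exposure: F × D_ev = D_iv
D_ev = D_iv / F = 10 / 0.431 = 23.2019 mg

D_intranasal = 23.2 mg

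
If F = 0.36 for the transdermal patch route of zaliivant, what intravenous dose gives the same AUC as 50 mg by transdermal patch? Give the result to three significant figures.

Systemic exposure from an extravascular dose = F × D_ev, so the equivalent IV dose is F × D_ev.
D_iv = F × D_ev = 0.36 × 50 = 18 mg

D_iv = 18.0 mg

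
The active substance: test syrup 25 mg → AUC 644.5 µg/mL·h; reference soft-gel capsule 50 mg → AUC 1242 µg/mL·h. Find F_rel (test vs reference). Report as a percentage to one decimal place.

F_rel = (AUC_test/D_test) / (AUC_ref/D_ref)
      = (644.5/25) / (1242/50)
      = 25.78 / 24.84 = 1.0378 = 103.78%

F_rel = 103.8%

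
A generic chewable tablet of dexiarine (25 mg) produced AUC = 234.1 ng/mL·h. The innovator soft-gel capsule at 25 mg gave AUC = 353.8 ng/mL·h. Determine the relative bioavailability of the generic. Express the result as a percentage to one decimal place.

F_rel = (AUC_test/D_test) / (AUC_ref/D_ref)
      = (234.1/25) / (353.8/25)
      = 9.364 / 14.152 = 0.6617 = 66.17%

F_rel = 66.2%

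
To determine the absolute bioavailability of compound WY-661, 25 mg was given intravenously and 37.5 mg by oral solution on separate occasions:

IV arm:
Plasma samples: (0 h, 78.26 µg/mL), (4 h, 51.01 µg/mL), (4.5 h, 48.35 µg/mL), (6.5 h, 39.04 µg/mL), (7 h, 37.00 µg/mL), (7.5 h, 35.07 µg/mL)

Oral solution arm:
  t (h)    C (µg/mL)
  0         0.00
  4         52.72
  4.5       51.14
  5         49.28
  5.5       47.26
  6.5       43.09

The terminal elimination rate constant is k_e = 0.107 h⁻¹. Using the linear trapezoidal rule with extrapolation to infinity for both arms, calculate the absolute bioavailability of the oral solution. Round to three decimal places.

Trapezoidal AUC_0→7.5 (IV):
  [0→4]: (78.26+51.01)/2 × 4 = 258.54
  [4→4.5]: (51.01+48.35)/2 × 0.5 = 24.84
  [4.5→6.5]: (48.35+39.04)/2 × 2 = 87.39
  [6.5→7]: (39.04+37.00)/2 × 0.5 = 19.01
  [7→7.5]: (37.00+35.07)/2 × 0.5 = 18.0175
  Sum = 407.7975 µg/mL·h
IV tail: 35.07/0.107 = 327.757; AUC_iv,0→∞ = 407.7975 + 327.757 = 735.5545 µg/mL·h
Trapezoidal AUC_0→6.5 (oral solution):
  [0→4]: (0.00+52.72)/2 × 4 = 105.44
  [4→4.5]: (52.72+51.14)/2 × 0.5 = 25.965
  [4.5→5]: (51.14+49.28)/2 × 0.5 = 25.105
  [5→5.5]: (49.28+47.26)/2 × 0.5 = 24.135
  [5.5→6.5]: (47.26+43.09)/2 × 1 = 45.175
  Sum = 225.82 µg/mL·h
oral solution tail: 43.09/0.107 = 402.710; AUC_ev,0→∞ = 225.82 + 402.710 = 628.53 µg/mL·h
F = (AUC_ev/D_ev)/(AUC_iv/D_iv) = (628.53/37.5)/(735.5545/25) = 16.7608/29.42218 = 0.5697

F = 0.570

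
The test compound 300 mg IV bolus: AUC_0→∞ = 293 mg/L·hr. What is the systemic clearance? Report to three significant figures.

CL = 1.02 L/hr

CL = Dose_iv / AUC_0→∞
   = 300 / 293 = 1.02389 L/hr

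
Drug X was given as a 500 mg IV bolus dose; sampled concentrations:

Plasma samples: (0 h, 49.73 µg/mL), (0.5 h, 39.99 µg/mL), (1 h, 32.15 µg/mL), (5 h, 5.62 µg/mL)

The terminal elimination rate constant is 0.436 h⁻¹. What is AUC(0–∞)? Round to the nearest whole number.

AUC = 129 µg/mL·h

Trapezoidal AUC_0→5:
  [0→0.5]: (49.73+39.99)/2 × 0.5 = 22.43
  [0.5→1]: (39.99+32.15)/2 × 0.5 = 18.035
  [1→5]: (32.15+5.62)/2 × 4 = 75.54
  Sum = 116.005 µg/mL·h
Extrapolated tail: C_last / k_e = 5.62 / 0.436 = 12.890
AUC_0→∞ = 116.005 + 12.890 = 128.895 µg/mL·h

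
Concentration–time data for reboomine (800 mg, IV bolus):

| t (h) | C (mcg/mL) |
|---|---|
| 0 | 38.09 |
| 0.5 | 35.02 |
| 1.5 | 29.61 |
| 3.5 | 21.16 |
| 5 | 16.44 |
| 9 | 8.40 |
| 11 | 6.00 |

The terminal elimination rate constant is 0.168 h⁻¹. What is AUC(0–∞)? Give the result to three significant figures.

Trapezoidal AUC_0→11:
  [0→0.5]: (38.09+35.02)/2 × 0.5 = 18.2775
  [0.5→1.5]: (35.02+29.61)/2 × 1 = 32.315
  [1.5→3.5]: (29.61+21.16)/2 × 2 = 50.77
  [3.5→5]: (21.16+16.44)/2 × 1.5 = 28.2
  [5→9]: (16.44+8.40)/2 × 4 = 49.68
  [9→11]: (8.40+6.00)/2 × 2 = 14.4
  Sum = 193.6425 mcg/mL·h
Extrapolated tail: C_last / k_e = 6.00 / 0.168 = 35.714
AUC_0→∞ = 193.6425 + 35.714 = 229.3565 mcg/mL·h

AUC = 229 mcg/mL·h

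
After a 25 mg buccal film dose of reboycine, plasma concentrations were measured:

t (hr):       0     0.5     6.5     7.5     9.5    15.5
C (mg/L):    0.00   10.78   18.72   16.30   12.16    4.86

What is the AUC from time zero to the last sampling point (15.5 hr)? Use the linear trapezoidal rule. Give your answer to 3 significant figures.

Trapezoidal AUC_0→15.5:
  [0→0.5]: (0.00+10.78)/2 × 0.5 = 2.695
  [0.5→6.5]: (10.78+18.72)/2 × 6 = 88.5
  [6.5→7.5]: (18.72+16.30)/2 × 1 = 17.51
  [7.5→9.5]: (16.30+12.16)/2 × 2 = 28.46
  [9.5→15.5]: (12.16+4.86)/2 × 6 = 51.06
  Sum = 188.225 mg/L·hr

AUC = 188 mg/L·hr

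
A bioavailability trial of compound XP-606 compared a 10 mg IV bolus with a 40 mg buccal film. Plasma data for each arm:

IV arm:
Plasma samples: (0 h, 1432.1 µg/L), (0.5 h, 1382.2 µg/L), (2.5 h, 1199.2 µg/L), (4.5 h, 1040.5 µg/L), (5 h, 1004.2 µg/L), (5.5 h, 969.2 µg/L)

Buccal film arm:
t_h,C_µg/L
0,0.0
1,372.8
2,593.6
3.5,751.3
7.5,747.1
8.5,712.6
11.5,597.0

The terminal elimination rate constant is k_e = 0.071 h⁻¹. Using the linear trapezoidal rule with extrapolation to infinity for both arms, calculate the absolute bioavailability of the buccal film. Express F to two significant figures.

F = 0.20

Trapezoidal AUC_0→5.5 (IV):
  [0→0.5]: (1432.1+1382.2)/2 × 0.5 = 703.575
  [0.5→2.5]: (1382.2+1199.2)/2 × 2 = 2581.4
  [2.5→4.5]: (1199.2+1040.5)/2 × 2 = 2239.7
  [4.5→5]: (1040.5+1004.2)/2 × 0.5 = 511.175
  [5→5.5]: (1004.2+969.2)/2 × 0.5 = 493.35
  Sum = 6529.2 µg/L·h
IV tail: 969.2/0.071 = 13650.704; AUC_iv,0→∞ = 6529.2 + 13650.704 = 20179.904 µg/L·h
Trapezoidal AUC_0→11.5 (buccal film):
  [0→1]: (0.0+372.8)/2 × 1 = 186.4
  [1→2]: (372.8+593.6)/2 × 1 = 483.2
  [2→3.5]: (593.6+751.3)/2 × 1.5 = 1008.675
  [3.5→7.5]: (751.3+747.1)/2 × 4 = 2996.8
  [7.5→8.5]: (747.1+712.6)/2 × 1 = 729.85
  [8.5→11.5]: (712.6+597.0)/2 × 3 = 1964.4
  Sum = 7369.325 µg/L·h
buccal film tail: 597.0/0.071 = 8408.451; AUC_ev,0→∞ = 7369.325 + 8408.451 = 15777.776 µg/L·h
F = (AUC_ev/D_ev)/(AUC_iv/D_iv) = (15777.776/40)/(20179.904/10) = 394.4444/2017.9904 = 0.1955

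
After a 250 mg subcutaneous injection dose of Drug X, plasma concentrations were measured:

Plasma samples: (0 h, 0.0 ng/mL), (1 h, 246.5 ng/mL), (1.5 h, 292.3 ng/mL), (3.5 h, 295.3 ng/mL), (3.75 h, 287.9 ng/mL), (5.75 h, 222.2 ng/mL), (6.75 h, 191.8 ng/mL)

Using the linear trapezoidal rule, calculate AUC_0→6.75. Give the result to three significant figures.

Trapezoidal AUC_0→6.75:
  [0→1]: (0.0+246.5)/2 × 1 = 123.25
  [1→1.5]: (246.5+292.3)/2 × 0.5 = 134.7
  [1.5→3.5]: (292.3+295.3)/2 × 2 = 587.6
  [3.5→3.75]: (295.3+287.9)/2 × 0.25 = 72.9
  [3.75→5.75]: (287.9+222.2)/2 × 2 = 510.1
  [5.75→6.75]: (222.2+191.8)/2 × 1 = 207.0
  Sum = 1635.55 ng/mL·h

AUC = 1640 ng/mL·h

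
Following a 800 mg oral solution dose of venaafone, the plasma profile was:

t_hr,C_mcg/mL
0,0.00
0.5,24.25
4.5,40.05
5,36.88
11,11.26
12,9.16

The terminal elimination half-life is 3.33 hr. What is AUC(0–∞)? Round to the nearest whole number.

Trapezoidal AUC_0→12:
  [0→0.5]: (0.00+24.25)/2 × 0.5 = 6.0625
  [0.5→4.5]: (24.25+40.05)/2 × 4 = 128.6
  [4.5→5]: (40.05+36.88)/2 × 0.5 = 19.2325
  [5→11]: (36.88+11.26)/2 × 6 = 144.42
  [11→12]: (11.26+9.16)/2 × 1 = 10.21
  Sum = 308.525 mcg/mL·hr
k_e = ln2 / t½ = 0.693147 / 3.33 = 0.2082 hr^-1
Extrapolated tail: C_last / k_e = 9.16 / 0.2082 = 43.996
AUC_0→∞ = 308.525 + 43.996 = 352.521 mcg/mL·hr

AUC = 353 mcg/mL·hr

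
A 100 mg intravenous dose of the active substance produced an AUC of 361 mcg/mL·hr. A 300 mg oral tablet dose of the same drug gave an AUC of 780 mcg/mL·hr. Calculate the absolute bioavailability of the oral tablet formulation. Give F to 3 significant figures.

F = (AUC_ev / D_ev) / (AUC_iv / D_iv)
  = (780/300) / (361/100)
  = 2.6 / 3.61 = 0.7202

F = 0.720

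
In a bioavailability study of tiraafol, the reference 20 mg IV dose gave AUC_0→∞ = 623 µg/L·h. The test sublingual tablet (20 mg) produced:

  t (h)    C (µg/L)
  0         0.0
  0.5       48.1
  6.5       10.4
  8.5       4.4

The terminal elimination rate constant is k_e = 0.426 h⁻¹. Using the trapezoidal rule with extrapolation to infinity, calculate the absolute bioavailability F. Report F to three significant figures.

Trapezoidal AUC_0→8.5 (sublingual tablet):
  [0→0.5]: (0.0+48.1)/2 × 0.5 = 12.025
  [0.5→6.5]: (48.1+10.4)/2 × 6 = 175.5
  [6.5→8.5]: (10.4+4.4)/2 × 2 = 14.8
  Sum = 202.325 µg/L·h
Tail: C_last/k_e = 4.4/0.426 = 10.329
AUC_0→∞ (sublingual tablet) = 202.325 + 10.329 = 212.654 µg/L·h
F = (AUC_ev/D_ev)/(AUC_iv/D_iv) = (212.654/20)/(623/20) = 10.6327/31.15 = 0.3413

F = 0.341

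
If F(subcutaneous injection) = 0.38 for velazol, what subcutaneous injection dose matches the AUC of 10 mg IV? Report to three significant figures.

For equal systemic exposure: F × D_ev = D_iv
D_ev = D_iv / F = 10 / 0.38 = 26.3158 mg

D_subcutaneous = 26.3 mg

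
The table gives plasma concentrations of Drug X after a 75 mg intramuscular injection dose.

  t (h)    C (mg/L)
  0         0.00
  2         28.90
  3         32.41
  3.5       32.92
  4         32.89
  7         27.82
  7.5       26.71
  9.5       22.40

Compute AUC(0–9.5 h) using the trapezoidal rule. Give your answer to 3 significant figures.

AUC = 246 mg/L·h

Trapezoidal AUC_0→9.5:
  [0→2]: (0.00+28.90)/2 × 2 = 28.9
  [2→3]: (28.90+32.41)/2 × 1 = 30.655
  [3→3.5]: (32.41+32.92)/2 × 0.5 = 16.3325
  [3.5→4]: (32.92+32.89)/2 × 0.5 = 16.4525
  [4→7]: (32.89+27.82)/2 × 3 = 91.065
  [7→7.5]: (27.82+26.71)/2 × 0.5 = 13.6325
  [7.5→9.5]: (26.71+22.40)/2 × 2 = 49.11
  Sum = 246.1475 mg/L·h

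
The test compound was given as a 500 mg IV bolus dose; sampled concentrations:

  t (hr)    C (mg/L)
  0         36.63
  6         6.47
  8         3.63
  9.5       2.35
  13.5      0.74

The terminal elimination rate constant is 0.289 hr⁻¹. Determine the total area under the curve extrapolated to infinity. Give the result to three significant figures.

Trapezoidal AUC_0→13.5:
  [0→6]: (36.63+6.47)/2 × 6 = 129.3
  [6→8]: (6.47+3.63)/2 × 2 = 10.1
  [8→9.5]: (3.63+2.35)/2 × 1.5 = 4.485
  [9.5→13.5]: (2.35+0.74)/2 × 4 = 6.18
  Sum = 150.065 mg/L·hr
Extrapolated tail: C_last / k_e = 0.74 / 0.289 = 2.561
AUC_0→∞ = 150.065 + 2.561 = 152.626 mg/L·hr

AUC = 153 mg/L·hr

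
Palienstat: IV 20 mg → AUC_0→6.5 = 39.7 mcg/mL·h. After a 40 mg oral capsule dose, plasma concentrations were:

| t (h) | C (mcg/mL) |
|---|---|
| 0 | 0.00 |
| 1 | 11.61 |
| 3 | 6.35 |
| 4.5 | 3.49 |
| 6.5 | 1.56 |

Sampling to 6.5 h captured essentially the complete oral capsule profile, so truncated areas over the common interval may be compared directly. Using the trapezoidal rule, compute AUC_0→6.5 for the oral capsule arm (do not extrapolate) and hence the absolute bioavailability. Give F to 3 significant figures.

F = 0.456

Trapezoidal AUC_0→6.5 (oral capsule):
  [0→1]: (0.00+11.61)/2 × 1 = 5.805
  [1→3]: (11.61+6.35)/2 × 2 = 17.96
  [3→4.5]: (6.35+3.49)/2 × 1.5 = 7.38
  [4.5→6.5]: (3.49+1.56)/2 × 2 = 5.05
  Sum = 36.195 mcg/mL·h
F = (AUC_ev/D_ev)/(AUC_iv/D_iv) = (36.195/40)/(39.7/20) = 0.904875/1.985 = 0.4559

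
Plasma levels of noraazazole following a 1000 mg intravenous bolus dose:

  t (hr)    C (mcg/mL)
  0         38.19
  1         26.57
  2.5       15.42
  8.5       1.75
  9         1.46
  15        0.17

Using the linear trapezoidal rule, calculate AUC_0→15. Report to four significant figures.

Trapezoidal AUC_0→15:
  [0→1]: (38.19+26.57)/2 × 1 = 32.38
  [1→2.5]: (26.57+15.42)/2 × 1.5 = 31.4925
  [2.5→8.5]: (15.42+1.75)/2 × 6 = 51.51
  [8.5→9]: (1.75+1.46)/2 × 0.5 = 0.8025
  [9→15]: (1.46+0.17)/2 × 6 = 4.89
  Sum = 121.075 mcg/mL·hr

AUC = 121.1 mcg/mL·hr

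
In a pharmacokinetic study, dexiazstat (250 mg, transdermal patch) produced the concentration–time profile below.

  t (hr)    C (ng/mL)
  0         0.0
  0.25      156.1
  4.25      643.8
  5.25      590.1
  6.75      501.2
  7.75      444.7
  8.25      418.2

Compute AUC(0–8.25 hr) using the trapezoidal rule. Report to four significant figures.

AUC = 3743 ng/mL·hr

Trapezoidal AUC_0→8.25:
  [0→0.25]: (0.0+156.1)/2 × 0.25 = 19.5125
  [0.25→4.25]: (156.1+643.8)/2 × 4 = 1599.8
  [4.25→5.25]: (643.8+590.1)/2 × 1 = 616.95
  [5.25→6.75]: (590.1+501.2)/2 × 1.5 = 818.475
  [6.75→7.75]: (501.2+444.7)/2 × 1 = 472.95
  [7.75→8.25]: (444.7+418.2)/2 × 0.5 = 215.725
  Sum = 3743.4125 ng/mL·hr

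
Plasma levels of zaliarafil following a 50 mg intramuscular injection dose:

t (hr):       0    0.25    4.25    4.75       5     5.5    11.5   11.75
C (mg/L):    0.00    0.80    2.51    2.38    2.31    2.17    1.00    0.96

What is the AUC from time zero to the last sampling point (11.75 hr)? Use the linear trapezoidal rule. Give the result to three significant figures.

Trapezoidal AUC_0→11.75:
  [0→0.25]: (0.00+0.80)/2 × 0.25 = 0.1
  [0.25→4.25]: (0.80+2.51)/2 × 4 = 6.62
  [4.25→4.75]: (2.51+2.38)/2 × 0.5 = 1.2225
  [4.75→5]: (2.38+2.31)/2 × 0.25 = 0.58625
  [5→5.5]: (2.31+2.17)/2 × 0.5 = 1.12
  [5.5→11.5]: (2.17+1.00)/2 × 6 = 9.51
  [11.5→11.75]: (1.00+0.96)/2 × 0.25 = 0.245
  Sum = 19.40375 mg/L·hr

AUC = 19.4 mg/L·hr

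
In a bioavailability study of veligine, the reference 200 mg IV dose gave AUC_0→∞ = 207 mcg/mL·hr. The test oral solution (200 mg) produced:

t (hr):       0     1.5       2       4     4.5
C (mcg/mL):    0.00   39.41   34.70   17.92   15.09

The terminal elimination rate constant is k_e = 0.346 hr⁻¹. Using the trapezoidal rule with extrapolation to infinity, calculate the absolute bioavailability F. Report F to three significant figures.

Trapezoidal AUC_0→4.5 (oral solution):
  [0→1.5]: (0.00+39.41)/2 × 1.5 = 29.5575
  [1.5→2]: (39.41+34.70)/2 × 0.5 = 18.5275
  [2→4]: (34.70+17.92)/2 × 2 = 52.62
  [4→4.5]: (17.92+15.09)/2 × 0.5 = 8.2525
  Sum = 108.9575 mcg/mL·hr
Tail: C_last/k_e = 15.09/0.346 = 43.613
AUC_0→∞ (oral solution) = 108.9575 + 43.613 = 152.5705 mcg/mL·hr
F = (AUC_ev/D_ev)/(AUC_iv/D_iv) = (152.5705/200)/(207/200) = 0.7628525/1.035 = 0.7371

F = 0.737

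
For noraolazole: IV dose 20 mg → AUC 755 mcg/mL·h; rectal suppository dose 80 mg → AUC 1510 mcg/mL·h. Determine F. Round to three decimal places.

F = (AUC_ev / D_ev) / (AUC_iv / D_iv)
  = (1510/80) / (755/20)
  = 18.875 / 37.75 = 0.5000

F = 0.500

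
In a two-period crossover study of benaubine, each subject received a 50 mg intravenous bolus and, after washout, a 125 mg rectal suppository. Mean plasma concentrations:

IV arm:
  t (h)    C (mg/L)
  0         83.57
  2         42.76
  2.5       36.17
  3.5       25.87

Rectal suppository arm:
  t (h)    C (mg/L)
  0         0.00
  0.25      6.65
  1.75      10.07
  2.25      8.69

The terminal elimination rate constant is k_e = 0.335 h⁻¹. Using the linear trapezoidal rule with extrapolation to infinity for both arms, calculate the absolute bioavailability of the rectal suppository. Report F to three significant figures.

F = 0.0692

Trapezoidal AUC_0→3.5 (IV):
  [0→2]: (83.57+42.76)/2 × 2 = 126.33
  [2→2.5]: (42.76+36.17)/2 × 0.5 = 19.7325
  [2.5→3.5]: (36.17+25.87)/2 × 1 = 31.02
  Sum = 177.0825 mg/L·h
IV tail: 25.87/0.335 = 77.224; AUC_iv,0→∞ = 177.0825 + 77.224 = 254.3065 mg/L·h
Trapezoidal AUC_0→2.25 (rectal suppository):
  [0→0.25]: (0.00+6.65)/2 × 0.25 = 0.83125
  [0.25→1.75]: (6.65+10.07)/2 × 1.5 = 12.54
  [1.75→2.25]: (10.07+8.69)/2 × 0.5 = 4.69
  Sum = 18.06125 mg/L·h
rectal suppository tail: 8.69/0.335 = 25.940; AUC_ev,0→∞ = 18.06125 + 25.940 = 44.00125 mg/L·h
F = (AUC_ev/D_ev)/(AUC_iv/D_iv) = (44.00125/125)/(254.3065/50) = 0.35201/5.08613 = 0.0692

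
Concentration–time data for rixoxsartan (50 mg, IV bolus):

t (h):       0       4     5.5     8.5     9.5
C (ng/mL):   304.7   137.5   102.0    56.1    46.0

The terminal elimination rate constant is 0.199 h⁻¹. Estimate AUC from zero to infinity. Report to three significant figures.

Trapezoidal AUC_0→9.5:
  [0→4]: (304.7+137.5)/2 × 4 = 884.4
  [4→5.5]: (137.5+102.0)/2 × 1.5 = 179.625
  [5.5→8.5]: (102.0+56.1)/2 × 3 = 237.15
  [8.5→9.5]: (56.1+46.0)/2 × 1 = 51.05
  Sum = 1352.225 ng/mL·h
Extrapolated tail: C_last / k_e = 46.0 / 0.199 = 231.156
AUC_0→∞ = 1352.225 + 231.156 = 1583.381 ng/mL·h

AUC = 1580 ng/mL·h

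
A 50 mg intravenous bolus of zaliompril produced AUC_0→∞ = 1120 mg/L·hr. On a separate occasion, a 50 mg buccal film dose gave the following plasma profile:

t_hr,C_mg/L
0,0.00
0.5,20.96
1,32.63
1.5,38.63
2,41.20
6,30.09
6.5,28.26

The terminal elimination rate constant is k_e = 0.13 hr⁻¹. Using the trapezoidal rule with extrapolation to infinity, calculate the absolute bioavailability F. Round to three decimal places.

F = 0.385

Trapezoidal AUC_0→6.5 (buccal film):
  [0→0.5]: (0.00+20.96)/2 × 0.5 = 5.24
  [0.5→1]: (20.96+32.63)/2 × 0.5 = 13.3975
  [1→1.5]: (32.63+38.63)/2 × 0.5 = 17.815
  [1.5→2]: (38.63+41.20)/2 × 0.5 = 19.9575
  [2→6]: (41.20+30.09)/2 × 4 = 142.58
  [6→6.5]: (30.09+28.26)/2 × 0.5 = 14.5875
  Sum = 213.5775 mg/L·hr
Tail: C_last/k_e = 28.26/0.13 = 217.385
AUC_0→∞ (buccal film) = 213.5775 + 217.385 = 430.9625 mg/L·hr
F = (AUC_ev/D_ev)/(AUC_iv/D_iv) = (430.9625/50)/(1120/50) = 8.61925/22.4 = 0.3848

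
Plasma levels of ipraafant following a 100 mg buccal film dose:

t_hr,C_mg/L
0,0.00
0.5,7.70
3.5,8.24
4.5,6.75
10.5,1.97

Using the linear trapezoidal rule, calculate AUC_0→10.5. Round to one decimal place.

Trapezoidal AUC_0→10.5:
  [0→0.5]: (0.00+7.70)/2 × 0.5 = 1.925
  [0.5→3.5]: (7.70+8.24)/2 × 3 = 23.91
  [3.5→4.5]: (8.24+6.75)/2 × 1 = 7.495
  [4.5→10.5]: (6.75+1.97)/2 × 6 = 26.16
  Sum = 59.49 mg/L·hr

AUC = 59.5 mg/L·hr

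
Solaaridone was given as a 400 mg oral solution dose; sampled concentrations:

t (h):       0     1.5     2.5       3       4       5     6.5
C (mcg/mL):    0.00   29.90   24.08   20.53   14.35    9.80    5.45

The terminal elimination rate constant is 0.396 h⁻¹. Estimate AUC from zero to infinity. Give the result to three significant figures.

Trapezoidal AUC_0→6.5:
  [0→1.5]: (0.00+29.90)/2 × 1.5 = 22.425
  [1.5→2.5]: (29.90+24.08)/2 × 1 = 26.99
  [2.5→3]: (24.08+20.53)/2 × 0.5 = 11.1525
  [3→4]: (20.53+14.35)/2 × 1 = 17.44
  [4→5]: (14.35+9.80)/2 × 1 = 12.075
  [5→6.5]: (9.80+5.45)/2 × 1.5 = 11.4375
  Sum = 101.52 mcg/mL·h
Extrapolated tail: C_last / k_e = 5.45 / 0.396 = 13.763
AUC_0→∞ = 101.52 + 13.763 = 115.283 mcg/mL·h

AUC = 115 mcg/mL·h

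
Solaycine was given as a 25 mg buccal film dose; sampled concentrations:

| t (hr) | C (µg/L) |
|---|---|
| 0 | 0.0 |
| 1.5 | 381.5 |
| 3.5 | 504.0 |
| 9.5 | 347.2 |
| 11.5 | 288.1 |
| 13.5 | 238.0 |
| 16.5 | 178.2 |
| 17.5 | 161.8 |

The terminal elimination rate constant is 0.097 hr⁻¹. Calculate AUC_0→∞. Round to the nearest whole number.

Trapezoidal AUC_0→17.5:
  [0→1.5]: (0.0+381.5)/2 × 1.5 = 286.125
  [1.5→3.5]: (381.5+504.0)/2 × 2 = 885.5
  [3.5→9.5]: (504.0+347.2)/2 × 6 = 2553.6
  [9.5→11.5]: (347.2+288.1)/2 × 2 = 635.3
  [11.5→13.5]: (288.1+238.0)/2 × 2 = 526.1
  [13.5→16.5]: (238.0+178.2)/2 × 3 = 624.3
  [16.5→17.5]: (178.2+161.8)/2 × 1 = 170.0
  Sum = 5680.925 µg/L·hr
Extrapolated tail: C_last / k_e = 161.8 / 0.097 = 1668.041
AUC_0→∞ = 5680.925 + 1668.041 = 7348.966 µg/L·hr

AUC = 7349 µg/L·hr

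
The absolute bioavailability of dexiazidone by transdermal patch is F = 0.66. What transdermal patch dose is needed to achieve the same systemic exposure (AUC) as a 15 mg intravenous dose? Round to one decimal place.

D_transdermal = 22.7 mg

For equal systemic exposure: F × D_ev = D_iv
D_ev = D_iv / F = 15 / 0.66 = 22.7273 mg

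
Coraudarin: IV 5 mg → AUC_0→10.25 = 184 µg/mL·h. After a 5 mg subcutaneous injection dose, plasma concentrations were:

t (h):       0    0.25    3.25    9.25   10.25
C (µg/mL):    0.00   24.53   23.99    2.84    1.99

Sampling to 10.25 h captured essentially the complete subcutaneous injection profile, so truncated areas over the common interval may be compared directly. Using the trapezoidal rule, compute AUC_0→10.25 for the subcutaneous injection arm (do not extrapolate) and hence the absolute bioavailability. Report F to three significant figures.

F = 0.863

Trapezoidal AUC_0→10.25 (subcutaneous injection):
  [0→0.25]: (0.00+24.53)/2 × 0.25 = 3.06625
  [0.25→3.25]: (24.53+23.99)/2 × 3 = 72.78
  [3.25→9.25]: (23.99+2.84)/2 × 6 = 80.49
  [9.25→10.25]: (2.84+1.99)/2 × 1 = 2.415
  Sum = 158.75125 µg/mL·h
F = (AUC_ev/D_ev)/(AUC_iv/D_iv) = (158.75125/5)/(184/5) = 31.75025/36.8 = 0.8628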